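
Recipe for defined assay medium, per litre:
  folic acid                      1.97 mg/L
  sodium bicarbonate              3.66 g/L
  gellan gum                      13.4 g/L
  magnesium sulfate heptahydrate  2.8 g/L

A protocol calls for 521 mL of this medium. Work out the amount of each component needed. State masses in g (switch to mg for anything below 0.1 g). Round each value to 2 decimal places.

folic acid 1.03 mg; sodium bicarbonate 1.91 g; gellan gum 6.98 g; magnesium sulfate heptahydrate 1.46 g

Scale factor relative to 1 L: 0.521.
folic acid: 1.97 mg/L × 0.521 L = 1.03 mg
sodium bicarbonate: 3.66 g/L × 0.521 L = 1.91 g
gellan gum: 13.4 g/L × 0.521 L = 6.98 g
magnesium sulfate heptahydrate: 2.8 g/L × 0.521 L = 1.46 g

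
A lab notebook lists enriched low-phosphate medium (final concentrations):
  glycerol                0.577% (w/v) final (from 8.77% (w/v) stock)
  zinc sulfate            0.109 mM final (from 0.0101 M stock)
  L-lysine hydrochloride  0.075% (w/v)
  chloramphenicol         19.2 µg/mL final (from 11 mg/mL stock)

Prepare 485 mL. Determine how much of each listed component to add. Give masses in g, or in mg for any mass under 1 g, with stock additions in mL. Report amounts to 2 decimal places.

Target volume = 485 mL = 0.485 L.
glycerol: C1V1 = C2V2 → 0.577% ÷ 8.77% × 485 mL = 31.91 mL
zinc sulfate: dilute stock: 0.109 mM × 485 mL ÷ 10.1 mM = 5.23 mL
L-lysine hydrochloride: 0.075% w/v = 0.75 g/L → 0.75 × 0.485 L = 0.36375 g = 363.75 mg
chloramphenicol: dilute stock: 19.2 µg/mL × 485 mL ÷ 11000 µg/mL = 0.85 mL

glycerol 31.91 mL; zinc sulfate 5.23 mL; L-lysine hydrochloride 363.75 mg; chloramphenicol 0.85 mL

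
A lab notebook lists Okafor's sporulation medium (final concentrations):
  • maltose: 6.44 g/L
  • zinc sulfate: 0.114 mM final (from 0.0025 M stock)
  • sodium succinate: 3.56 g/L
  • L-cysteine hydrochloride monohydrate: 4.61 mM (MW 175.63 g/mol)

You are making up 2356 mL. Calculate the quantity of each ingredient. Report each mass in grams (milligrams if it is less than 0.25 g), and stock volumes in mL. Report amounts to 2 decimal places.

maltose 15.17 g; zinc sulfate 107.43 mL; sodium succinate 8.39 g; L-cysteine hydrochloride monohydrate 1.91 g

Working volume: 2356 mL = 2.356 L.
maltose: 6.44 g/L × 2.356 L = 15.17 g
zinc sulfate: dilute stock: 0.114 mM × 2356 mL ÷ 2.5 mM = 107.43 mL
sodium succinate: 3.56 g/L × 2.356 L = 8.39 g
L-cysteine hydrochloride monohydrate: 4.61 mmol/L × 175.63 g/mol × 2.356 L ÷ 1000 = 1.91 g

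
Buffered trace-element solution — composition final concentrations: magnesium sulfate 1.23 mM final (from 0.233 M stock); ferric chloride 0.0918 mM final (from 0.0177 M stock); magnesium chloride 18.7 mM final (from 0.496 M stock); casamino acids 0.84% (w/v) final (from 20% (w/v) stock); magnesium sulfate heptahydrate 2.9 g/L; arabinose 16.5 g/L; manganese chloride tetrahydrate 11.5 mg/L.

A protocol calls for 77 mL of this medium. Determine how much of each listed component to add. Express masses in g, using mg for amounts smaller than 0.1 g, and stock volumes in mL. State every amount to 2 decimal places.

magnesium sulfate 0.41 mL; ferric chloride 0.40 mL; magnesium chloride 2.90 mL; casamino acids 3.23 mL; magnesium sulfate heptahydrate 0.22 g; arabinose 1.27 g; manganese chloride tetrahydrate 0.89 mg

Target volume = 77 mL = 0.077 L.
magnesium sulfate: V = C2·V2/C1 = 1.23 mM × 77 mL ÷ 233 mM = 0.41 mL
ferric chloride: C1V1 = C2V2 → 0.0918 mM × 77 mL ÷ 17.7 mM = 0.40 mL
magnesium chloride: C1V1 = C2V2 → 18.7 mM × 77 mL ÷ 496 mM = 2.90 mL
casamino acids: V = C2·V2/C1 = 0.84% ÷ 20% × 77 mL = 3.23 mL
magnesium sulfate heptahydrate: 2.9 g/L × 0.077 L = 0.22 g
arabinose: 16.5 g/L × 0.077 L = 1.27 g
manganese chloride tetrahydrate: 11.5 mg/L × 0.077 L = 0.89 mg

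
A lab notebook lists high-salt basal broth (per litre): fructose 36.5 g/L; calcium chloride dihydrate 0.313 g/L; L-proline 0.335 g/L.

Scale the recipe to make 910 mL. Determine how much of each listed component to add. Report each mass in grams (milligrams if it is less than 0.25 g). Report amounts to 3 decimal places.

Scale factor relative to 1 L: 0.91.
fructose: 36.5 g/L × 0.91 L = 33.215 g
calcium chloride dihydrate: 0.313 g/L × 0.91 L = 0.285 g
L-proline: 0.335 g/L × 0.91 L = 0.305 g

fructose 33.215 g; calcium chloride dihydrate 0.285 g; L-proline 0.305 g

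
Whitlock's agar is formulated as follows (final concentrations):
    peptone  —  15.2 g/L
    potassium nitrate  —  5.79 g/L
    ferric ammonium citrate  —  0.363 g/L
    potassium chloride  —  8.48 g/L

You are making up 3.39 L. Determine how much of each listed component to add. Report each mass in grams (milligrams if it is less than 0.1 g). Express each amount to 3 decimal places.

Scale factor relative to 1 L: 3.39.
peptone: 15.2 g/L × 3.39 L = 51.528 g
potassium nitrate: 5.79 g/L × 3.39 L = 19.628 g
ferric ammonium citrate: 0.363 g/L × 3.39 L = 1.231 g
potassium chloride: 8.48 g/L × 3.39 L = 28.747 g

peptone 51.528 g; potassium nitrate 19.628 g; ferric ammonium citrate 1.231 g; potassium chloride 28.747 g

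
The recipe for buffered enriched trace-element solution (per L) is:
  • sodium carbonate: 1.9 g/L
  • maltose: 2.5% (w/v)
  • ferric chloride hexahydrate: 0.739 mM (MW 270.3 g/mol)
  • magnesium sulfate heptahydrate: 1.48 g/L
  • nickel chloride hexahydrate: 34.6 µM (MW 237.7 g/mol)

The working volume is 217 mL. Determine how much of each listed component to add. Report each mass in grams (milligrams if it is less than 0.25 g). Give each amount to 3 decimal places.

Working volume: 217 mL = 0.217 L.
sodium carbonate: 1.9 g/L × 0.217 L = 0.412 g
maltose: 2.5 g per 100 mL × 217 mL ÷ 100 = 5.425 g
ferric chloride hexahydrate: 0.739 mmol/L × 270.3 mg/mmol × 0.217 L = 43.346 mg
magnesium sulfate heptahydrate: 1.48 g/L × 0.217 L = 0.321 g
nickel chloride hexahydrate: 34.6 µmol/L × 237.7 g/mol × 0.217 L ÷ 1000 = 1.785 mg

sodium carbonate 0.412 g; maltose 5.425 g; ferric chloride hexahydrate 43.346 mg; magnesium sulfate heptahydrate 0.321 g; nickel chloride hexahydrate 1.785 mg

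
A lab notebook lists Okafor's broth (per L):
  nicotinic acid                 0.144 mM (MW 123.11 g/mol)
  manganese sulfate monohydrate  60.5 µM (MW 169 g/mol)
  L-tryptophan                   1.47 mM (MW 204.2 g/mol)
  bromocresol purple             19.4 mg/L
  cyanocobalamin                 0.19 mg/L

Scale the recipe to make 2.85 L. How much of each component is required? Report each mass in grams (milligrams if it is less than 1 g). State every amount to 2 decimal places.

nicotinic acid 50.52 mg; manganese sulfate monohydrate 29.14 mg; L-tryptophan 855.50 mg; bromocresol purple 55.29 mg; cyanocobalamin 0.54 mg

Scale factor relative to 1 L: 2.85.
nicotinic acid: 0.144 mmol/L × 123.11 mg/mmol × 2.85 L = 50.52 mg
manganese sulfate monohydrate: 60.5 µmol/L × 169 g/mol × 2.85 L ÷ 1000 = 29.14 mg
L-tryptophan: 1.47 mmol/L × 204.2 mg/mmol × 2.85 L = 855.50 mg
bromocresol purple: 19.4 mg/L × 2.85 L = 55.29 mg
cyanocobalamin: 0.19 mg/L × 2.85 L = 0.54 mg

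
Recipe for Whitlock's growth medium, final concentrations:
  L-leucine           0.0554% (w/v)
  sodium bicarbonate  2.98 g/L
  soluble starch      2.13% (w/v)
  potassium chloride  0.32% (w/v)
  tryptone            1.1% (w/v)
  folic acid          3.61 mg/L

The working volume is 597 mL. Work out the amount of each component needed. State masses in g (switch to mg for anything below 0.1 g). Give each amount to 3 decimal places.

Working volume: 597 mL = 0.597 L.
L-leucine: 0.0554% w/v = 0.554 g/L → 0.554 × 0.597 L = 0.331 g
sodium bicarbonate: 2.98 g/L × 0.597 L = 1.779 g
soluble starch: 2.13 g per 100 mL × 597 mL ÷ 100 = 12.716 g
potassium chloride: 0.32 g per 100 mL × 597 mL ÷ 100 = 1.910 g
tryptone: 1.1% w/v = 11 g/L → 11 × 0.597 L = 6.567 g
folic acid: 3.61 mg/L × 0.597 L = 2.155 mg

L-leucine 0.331 g; sodium bicarbonate 1.779 g; soluble starch 12.716 g; potassium chloride 1.910 g; tryptone 6.567 g; folic acid 2.155 mg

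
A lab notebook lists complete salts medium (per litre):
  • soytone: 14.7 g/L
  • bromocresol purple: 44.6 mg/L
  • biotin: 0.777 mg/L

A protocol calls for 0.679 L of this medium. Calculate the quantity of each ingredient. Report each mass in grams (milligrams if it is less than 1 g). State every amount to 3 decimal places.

Scale factor relative to 1 L: 0.679.
soytone: 14.7 g/L × 0.679 L = 9.981 g
bromocresol purple: 44.6 mg/L × 0.679 L = 30.283 mg
biotin: 0.777 mg/L × 0.679 L = 0.528 mg

soytone 9.981 g; bromocresol purple 30.283 mg; biotin 0.528 mg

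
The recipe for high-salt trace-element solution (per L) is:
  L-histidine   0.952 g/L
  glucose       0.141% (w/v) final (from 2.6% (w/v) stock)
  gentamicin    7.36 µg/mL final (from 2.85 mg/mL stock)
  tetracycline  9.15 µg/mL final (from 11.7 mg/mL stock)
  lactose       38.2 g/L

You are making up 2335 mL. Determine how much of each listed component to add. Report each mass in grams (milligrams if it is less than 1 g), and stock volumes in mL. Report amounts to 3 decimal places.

L-histidine 2.223 g; glucose 126.629 mL; gentamicin 6.030 mL; tetracycline 1.826 mL; lactose 89.197 g

Scale factor relative to 1 L: 2.335.
L-histidine: 0.952 g/L × 2.335 L = 2.223 g
glucose: dilute stock: 0.141% ÷ 2.6% × 2335 mL = 126.629 mL
gentamicin: C1V1 = C2V2 → 7.36 µg/mL × 2335 mL ÷ 2850 µg/mL = 6.030 mL
tetracycline: dilute stock: 9.15 µg/mL × 2335 mL ÷ 11700 µg/mL = 1.826 mL
lactose: 38.2 g/L × 2.335 L = 89.197 g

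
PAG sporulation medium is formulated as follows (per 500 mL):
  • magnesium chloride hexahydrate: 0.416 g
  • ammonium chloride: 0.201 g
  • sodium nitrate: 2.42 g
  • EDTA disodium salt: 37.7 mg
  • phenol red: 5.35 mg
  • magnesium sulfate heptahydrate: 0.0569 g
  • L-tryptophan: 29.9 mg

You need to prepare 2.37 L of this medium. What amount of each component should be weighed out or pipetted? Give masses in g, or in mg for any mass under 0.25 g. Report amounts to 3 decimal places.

Scale factor = 2370 mL / 500 mL = 4.74.
magnesium chloride hexahydrate: 0.416 g × (2370 mL / 500 mL) = 1.972 g
ammonium chloride: 0.201 g × (2370 mL / 500 mL) = 0.953 g
sodium nitrate: 2.42 g × (2370 mL / 500 mL) = 11.471 g
EDTA disodium salt: 37.7 mg × (2370 mL / 500 mL) = 178.698 mg
phenol red: 5.35 mg × (2370 mL / 500 mL) = 25.359 mg
magnesium sulfate heptahydrate: 0.0569 g × (2370 mL / 500 mL) = 0.270 g
L-tryptophan: 29.9 mg × (2370 mL / 500 mL) = 141.726 mg

magnesium chloride hexahydrate 1.972 g; ammonium chloride 0.953 g; sodium nitrate 11.471 g; EDTA disodium salt 178.698 mg; phenol red 25.359 mg; magnesium sulfate heptahydrate 0.270 g; L-tryptophan 141.726 mg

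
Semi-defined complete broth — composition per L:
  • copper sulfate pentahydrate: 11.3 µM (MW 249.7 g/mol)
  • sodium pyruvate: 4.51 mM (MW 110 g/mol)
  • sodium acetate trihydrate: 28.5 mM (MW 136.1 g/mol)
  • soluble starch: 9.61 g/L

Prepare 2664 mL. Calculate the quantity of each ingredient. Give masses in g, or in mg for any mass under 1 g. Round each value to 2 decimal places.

Scale factor relative to 1 L: 2.664.
copper sulfate pentahydrate: 11.3 µmol/L × 249.7 g/mol × 2.664 L ÷ 1000 = 7.52 mg
sodium pyruvate: 4.51 mmol/L × 110 g/mol × 2.664 L ÷ 1000 = 1.32 g
sodium acetate trihydrate: 28.5 mmol/L × 136.1 g/mol × 2.664 L ÷ 1000 = 10.33 g
soluble starch: 9.61 g/L × 2.664 L = 25.60 g

copper sulfate pentahydrate 7.52 mg; sodium pyruvate 1.32 g; sodium acetate trihydrate 10.33 g; soluble starch 25.60 g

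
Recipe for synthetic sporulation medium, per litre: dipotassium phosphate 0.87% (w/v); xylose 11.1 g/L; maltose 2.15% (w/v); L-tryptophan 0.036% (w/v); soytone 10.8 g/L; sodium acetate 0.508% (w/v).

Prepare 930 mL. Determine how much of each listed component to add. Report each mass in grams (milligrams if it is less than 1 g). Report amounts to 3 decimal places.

Scale factor relative to 1 L: 0.93.
dipotassium phosphate: 0.87% w/v = 8.7 g/L → 8.7 × 0.93 L = 8.091 g
xylose: 11.1 g/L × 0.93 L = 10.323 g
maltose: 2.15 g per 100 mL × 930 mL ÷ 100 = 19.995 g
L-tryptophan: 0.036% w/v = 0.36 g/L → 0.36 × 0.93 L = 0.3348 g = 334.800 mg
soytone: 10.8 g/L × 0.93 L = 10.044 g
sodium acetate: 0.508% w/v = 5.08 g/L → 5.08 × 0.93 L = 4.724 g

dipotassium phosphate 8.091 g; xylose 10.323 g; maltose 19.995 g; L-tryptophan 334.800 mg; soytone 10.044 g; sodium acetate 4.724 g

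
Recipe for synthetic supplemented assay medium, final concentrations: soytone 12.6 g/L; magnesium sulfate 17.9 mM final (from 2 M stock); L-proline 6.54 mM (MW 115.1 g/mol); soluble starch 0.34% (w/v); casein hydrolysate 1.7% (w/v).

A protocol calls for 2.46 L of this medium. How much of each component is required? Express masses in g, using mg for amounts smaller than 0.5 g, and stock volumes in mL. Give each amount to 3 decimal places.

soytone 30.996 g; magnesium sulfate 22.017 mL; L-proline 1.852 g; soluble starch 8.364 g; casein hydrolysate 41.820 g

Working volume: 2.46 L.
soytone: 12.6 g/L × 2.46 L = 30.996 g
magnesium sulfate: dilute stock: 17.9 mM × 2460 mL ÷ 2000 mM = 22.017 mL
L-proline: 6.54 mmol/L × 115.1 g/mol × 2.46 L ÷ 1000 = 1.852 g
soluble starch: 0.34 g per 100 mL × 2460 mL ÷ 100 = 8.364 g
casein hydrolysate: 1.7% w/v = 17 g/L → 17 × 2.46 L = 41.820 g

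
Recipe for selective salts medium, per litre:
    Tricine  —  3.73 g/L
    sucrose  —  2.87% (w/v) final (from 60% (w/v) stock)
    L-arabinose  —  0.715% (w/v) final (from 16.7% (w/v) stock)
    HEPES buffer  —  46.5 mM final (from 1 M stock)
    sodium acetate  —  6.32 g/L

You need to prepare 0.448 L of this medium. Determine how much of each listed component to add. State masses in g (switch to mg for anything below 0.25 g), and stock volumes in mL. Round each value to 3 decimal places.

Working volume: 0.448 L.
Tricine: 3.73 g/L × 0.448 L = 1.671 g
sucrose: C1V1 = C2V2 → 2.87% ÷ 60% × 448 mL = 21.429 mL
L-arabinose: V = C2·V2/C1 = 0.715% ÷ 16.7% × 448 mL = 19.181 mL
HEPES buffer: V = C2·V2/C1 = 46.5 mM × 448 mL ÷ 1000 mM = 20.832 mL
sodium acetate: 6.32 g/L × 0.448 L = 2.831 g

Tricine 1.671 g; sucrose 21.429 mL; L-arabinose 19.181 mL; HEPES buffer 20.832 mL; sodium acetate 2.831 g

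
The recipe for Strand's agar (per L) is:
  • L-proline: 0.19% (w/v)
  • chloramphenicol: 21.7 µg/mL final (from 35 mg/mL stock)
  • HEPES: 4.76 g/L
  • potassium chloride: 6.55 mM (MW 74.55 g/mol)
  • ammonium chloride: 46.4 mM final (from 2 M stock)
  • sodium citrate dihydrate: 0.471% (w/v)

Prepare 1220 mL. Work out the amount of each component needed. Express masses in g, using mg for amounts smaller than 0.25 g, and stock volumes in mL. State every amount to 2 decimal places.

Target volume = 1220 mL = 1.22 L.
L-proline: 0.19% w/v = 1.9 g/L → 1.9 × 1.22 L = 2.32 g
chloramphenicol: dilute stock: 21.7 µg/mL × 1220 mL ÷ 35000 µg/mL = 0.76 mL
HEPES: 4.76 g/L × 1.22 L = 5.81 g
potassium chloride: 6.55 mmol/L × 74.55 g/mol × 1.22 L ÷ 1000 = 0.60 g
ammonium chloride: C1V1 = C2V2 → 46.4 mM × 1220 mL ÷ 2000 mM = 28.30 mL
sodium citrate dihydrate: 0.471% w/v = 4.71 g/L → 4.71 × 1.22 L = 5.75 g

L-proline 2.32 g; chloramphenicol 0.76 mL; HEPES 5.81 g; potassium chloride 0.60 g; ammonium chloride 28.30 mL; sodium citrate dihydrate 5.75 g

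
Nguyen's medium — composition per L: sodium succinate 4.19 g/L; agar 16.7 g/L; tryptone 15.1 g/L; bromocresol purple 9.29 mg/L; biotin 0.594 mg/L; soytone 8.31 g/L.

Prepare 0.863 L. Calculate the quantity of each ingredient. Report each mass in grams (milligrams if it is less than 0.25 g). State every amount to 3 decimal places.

Scale factor relative to 1 L: 0.863.
sodium succinate: 4.19 g/L × 0.863 L = 3.616 g
agar: 16.7 g/L × 0.863 L = 14.412 g
tryptone: 15.1 g/L × 0.863 L = 13.031 g
bromocresol purple: 9.29 mg/L × 0.863 L = 8.017 mg
biotin: 0.594 mg/L × 0.863 L = 0.513 mg
soytone: 8.31 g/L × 0.863 L = 7.172 g

sodium succinate 3.616 g; agar 14.412 g; tryptone 13.031 g; bromocresol purple 8.017 mg; biotin 0.513 mg; soytone 7.172 g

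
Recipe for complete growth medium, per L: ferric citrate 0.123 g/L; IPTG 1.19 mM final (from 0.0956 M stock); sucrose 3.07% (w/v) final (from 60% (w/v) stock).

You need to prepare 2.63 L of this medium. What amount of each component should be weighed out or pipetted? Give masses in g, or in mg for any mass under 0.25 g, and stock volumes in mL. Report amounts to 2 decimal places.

ferric citrate 0.32 g; IPTG 32.74 mL; sucrose 134.57 mL

Working volume: 2.63 L.
ferric citrate: 0.123 g/L × 2.63 L = 0.32 g
IPTG: dilute stock: 1.19 mM × 2630 mL ÷ 95.6 mM = 32.74 mL
sucrose: C1V1 = C2V2 → 3.07% ÷ 60% × 2630 mL = 134.57 mL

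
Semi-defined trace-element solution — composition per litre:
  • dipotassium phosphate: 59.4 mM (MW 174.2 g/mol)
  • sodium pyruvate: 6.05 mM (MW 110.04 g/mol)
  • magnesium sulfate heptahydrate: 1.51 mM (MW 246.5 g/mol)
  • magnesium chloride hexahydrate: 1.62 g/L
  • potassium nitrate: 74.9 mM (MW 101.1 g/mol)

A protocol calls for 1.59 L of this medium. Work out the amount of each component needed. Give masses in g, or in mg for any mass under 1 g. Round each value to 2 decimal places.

dipotassium phosphate 16.45 g; sodium pyruvate 1.06 g; magnesium sulfate heptahydrate 591.82 mg; magnesium chloride hexahydrate 2.58 g; potassium nitrate 12.04 g

Scale factor relative to 1 L: 1.59.
dipotassium phosphate: 59.4 mmol/L × 174.2 g/mol × 1.59 L ÷ 1000 = 16.45 g
sodium pyruvate: 6.05 mmol/L × 110.04 g/mol × 1.59 L ÷ 1000 = 1.06 g
magnesium sulfate heptahydrate: 1.51 mmol/L × 246.5 mg/mmol × 1.59 L = 591.82 mg
magnesium chloride hexahydrate: 1.62 g/L × 1.59 L = 2.58 g
potassium nitrate: 74.9 mmol/L × 101.1 g/mol × 1.59 L ÷ 1000 = 12.04 g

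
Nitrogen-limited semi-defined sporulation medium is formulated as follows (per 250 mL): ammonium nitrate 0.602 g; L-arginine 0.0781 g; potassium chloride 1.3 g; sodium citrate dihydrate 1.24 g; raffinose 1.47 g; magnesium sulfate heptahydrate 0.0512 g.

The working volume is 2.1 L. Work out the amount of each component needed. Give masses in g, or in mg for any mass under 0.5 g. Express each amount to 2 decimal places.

ammonium nitrate 5.06 g; L-arginine 0.66 g; potassium chloride 10.92 g; sodium citrate dihydrate 10.42 g; raffinose 12.35 g; magnesium sulfate heptahydrate 430.08 mg

Scale factor = 2100 mL / 250 mL = 8.4.
ammonium nitrate: 0.602 g × (2100 mL / 250 mL) = 5.06 g
L-arginine: 0.0781 g × (2100 mL / 250 mL) = 0.66 g
potassium chloride: 1.3 g × (2100 mL / 250 mL) = 10.92 g
sodium citrate dihydrate: 1.24 g × (2100 mL / 250 mL) = 10.42 g
raffinose: 1.47 g × (2100 mL / 250 mL) = 12.35 g
magnesium sulfate heptahydrate: 0.0512 g × (2100 mL / 250 mL) = 0.43008 g = 430.08 mg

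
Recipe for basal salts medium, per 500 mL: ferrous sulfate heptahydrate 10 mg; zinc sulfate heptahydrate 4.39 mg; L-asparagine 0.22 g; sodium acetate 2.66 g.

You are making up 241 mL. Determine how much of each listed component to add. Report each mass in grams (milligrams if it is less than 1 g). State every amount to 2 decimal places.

Scale factor = 241 mL / 500 mL = 0.482.
ferrous sulfate heptahydrate: 10 mg × (241 mL / 500 mL) = 4.82 mg
zinc sulfate heptahydrate: 4.39 mg × (241 mL / 500 mL) = 2.12 mg
L-asparagine: 0.22 g × (241 mL / 500 mL) = 0.10604 g = 106.04 mg
sodium acetate: 2.66 g × (241 mL / 500 mL) = 1.28 g

ferrous sulfate heptahydrate 4.82 mg; zinc sulfate heptahydrate 2.12 mg; L-asparagine 106.04 mg; sodium acetate 1.28 g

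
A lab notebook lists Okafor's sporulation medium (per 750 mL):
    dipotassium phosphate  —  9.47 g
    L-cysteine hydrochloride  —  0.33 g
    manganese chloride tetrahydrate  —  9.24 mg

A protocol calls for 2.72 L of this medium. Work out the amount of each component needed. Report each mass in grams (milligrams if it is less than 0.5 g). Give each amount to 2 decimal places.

dipotassium phosphate 34.34 g; L-cysteine hydrochloride 1.20 g; manganese chloride tetrahydrate 33.51 mg

Ratio of target to recipe volume: 2720 / 750 = 3.62667.
dipotassium phosphate: 9.47 g × (2720 mL / 750 mL) = 34.34 g
L-cysteine hydrochloride: 0.33 g × (2720 mL / 750 mL) = 1.20 g
manganese chloride tetrahydrate: 9.24 mg × (2720 mL / 750 mL) = 33.51 mg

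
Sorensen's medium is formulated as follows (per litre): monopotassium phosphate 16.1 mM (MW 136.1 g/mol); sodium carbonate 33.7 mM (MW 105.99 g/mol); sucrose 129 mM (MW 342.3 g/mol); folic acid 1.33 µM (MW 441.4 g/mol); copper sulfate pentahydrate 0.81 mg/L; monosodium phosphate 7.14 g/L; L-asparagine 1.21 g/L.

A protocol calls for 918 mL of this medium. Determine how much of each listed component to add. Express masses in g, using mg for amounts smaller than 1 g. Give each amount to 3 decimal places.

monopotassium phosphate 2.012 g; sodium carbonate 3.279 g; sucrose 40.536 g; folic acid 0.539 mg; copper sulfate pentahydrate 0.744 mg; monosodium phosphate 6.555 g; L-asparagine 1.111 g

Scale factor relative to 1 L: 0.918.
monopotassium phosphate: 16.1 mmol/L × 136.1 g/mol × 0.918 L ÷ 1000 = 2.012 g
sodium carbonate: 33.7 mmol/L × 105.99 g/mol × 0.918 L ÷ 1000 = 3.279 g
sucrose: 129 mmol/L × 342.3 g/mol × 0.918 L ÷ 1000 = 40.536 g
folic acid: 1.33 µmol/L × 441.4 g/mol × 0.918 L ÷ 1000 = 0.539 mg
copper sulfate pentahydrate: 0.81 mg/L × 0.918 L = 0.744 mg
monosodium phosphate: 7.14 g/L × 0.918 L = 6.555 g
L-asparagine: 1.21 g/L × 0.918 L = 1.111 g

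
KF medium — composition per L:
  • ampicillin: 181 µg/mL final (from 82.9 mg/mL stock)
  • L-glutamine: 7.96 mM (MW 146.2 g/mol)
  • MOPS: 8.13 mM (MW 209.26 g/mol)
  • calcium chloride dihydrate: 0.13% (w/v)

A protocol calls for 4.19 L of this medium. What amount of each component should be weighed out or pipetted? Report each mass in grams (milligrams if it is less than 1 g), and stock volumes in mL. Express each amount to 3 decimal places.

ampicillin 9.148 mL; L-glutamine 4.876 g; MOPS 7.128 g; calcium chloride dihydrate 5.447 g

Scale factor relative to 1 L: 4.19.
ampicillin: dilute stock: 181 µg/mL × 4190 mL ÷ 82900 µg/mL = 9.148 mL
L-glutamine: 7.96 mmol/L × 146.2 g/mol × 4.19 L ÷ 1000 = 4.876 g
MOPS: 8.13 mmol/L × 209.26 g/mol × 4.19 L ÷ 1000 = 7.128 g
calcium chloride dihydrate: 0.13 g per 100 mL × 4190 mL ÷ 100 = 5.447 g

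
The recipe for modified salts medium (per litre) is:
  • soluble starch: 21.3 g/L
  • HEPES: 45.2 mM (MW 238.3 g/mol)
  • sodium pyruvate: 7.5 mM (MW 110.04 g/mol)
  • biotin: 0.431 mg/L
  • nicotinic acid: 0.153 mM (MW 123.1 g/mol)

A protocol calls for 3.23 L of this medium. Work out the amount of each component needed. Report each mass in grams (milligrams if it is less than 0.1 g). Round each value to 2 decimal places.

Scale factor relative to 1 L: 3.23.
soluble starch: 21.3 g/L × 3.23 L = 68.80 g
HEPES: 45.2 mmol/L × 238.3 g/mol × 3.23 L ÷ 1000 = 34.79 g
sodium pyruvate: 7.5 mmol/L × 110.04 g/mol × 3.23 L ÷ 1000 = 2.67 g
biotin: 0.431 mg/L × 3.23 L = 1.39 mg
nicotinic acid: 0.153 mmol/L × 123.1 mg/mmol × 3.23 L = 60.83 mg

soluble starch 68.80 g; HEPES 34.79 g; sodium pyruvate 2.67 g; biotin 1.39 mg; nicotinic acid 60.83 mg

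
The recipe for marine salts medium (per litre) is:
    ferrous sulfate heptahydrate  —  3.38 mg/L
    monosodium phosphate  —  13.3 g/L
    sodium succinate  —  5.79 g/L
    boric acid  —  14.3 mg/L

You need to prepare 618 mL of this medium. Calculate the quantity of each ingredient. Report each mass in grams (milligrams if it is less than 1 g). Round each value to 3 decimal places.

Target volume = 618 mL = 0.618 L.
ferrous sulfate heptahydrate: 3.38 mg/L × 0.618 L = 2.089 mg
monosodium phosphate: 13.3 g/L × 0.618 L = 8.219 g
sodium succinate: 5.79 g/L × 0.618 L = 3.578 g
boric acid: 14.3 mg/L × 0.618 L = 8.837 mg

ferrous sulfate heptahydrate 2.089 mg; monosodium phosphate 8.219 g; sodium succinate 3.578 g; boric acid 8.837 mg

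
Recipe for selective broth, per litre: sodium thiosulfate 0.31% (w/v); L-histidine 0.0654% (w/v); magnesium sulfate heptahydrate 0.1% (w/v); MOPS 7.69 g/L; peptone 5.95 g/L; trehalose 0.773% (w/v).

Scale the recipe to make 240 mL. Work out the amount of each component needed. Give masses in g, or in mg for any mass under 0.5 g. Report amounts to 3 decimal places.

sodium thiosulfate 0.744 g; L-histidine 156.960 mg; magnesium sulfate heptahydrate 240.000 mg; MOPS 1.846 g; peptone 1.428 g; trehalose 1.855 g

Working volume: 240 mL = 0.24 L.
sodium thiosulfate: 0.31 g per 100 mL × 240 mL ÷ 100 = 0.744 g
L-histidine: 0.0654 g per 100 mL × 240 mL ÷ 100 = 0.15696 g = 156.960 mg
magnesium sulfate heptahydrate: 0.1 g per 100 mL × 240 mL ÷ 100 = 0.24 g = 240.000 mg
MOPS: 7.69 g/L × 0.24 L = 1.846 g
peptone: 5.95 g/L × 0.24 L = 1.428 g
trehalose: 0.773% w/v = 7.73 g/L → 7.73 × 0.24 L = 1.855 g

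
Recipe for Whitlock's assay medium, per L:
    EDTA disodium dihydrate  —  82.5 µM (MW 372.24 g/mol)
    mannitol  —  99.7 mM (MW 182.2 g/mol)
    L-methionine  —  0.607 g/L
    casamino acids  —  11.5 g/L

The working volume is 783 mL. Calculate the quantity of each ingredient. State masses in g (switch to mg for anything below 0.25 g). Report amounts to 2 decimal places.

EDTA disodium dihydrate 24.05 mg; mannitol 14.22 g; L-methionine 0.48 g; casamino acids 9.00 g

Working volume: 783 mL = 0.783 L.
EDTA disodium dihydrate: 82.5 µmol/L × 372.24 g/mol × 0.783 L ÷ 1000 = 24.05 mg
mannitol: 99.7 mmol/L × 182.2 g/mol × 0.783 L ÷ 1000 = 14.22 g
L-methionine: 0.607 g/L × 0.783 L = 0.48 g
casamino acids: 11.5 g/L × 0.783 L = 9.00 g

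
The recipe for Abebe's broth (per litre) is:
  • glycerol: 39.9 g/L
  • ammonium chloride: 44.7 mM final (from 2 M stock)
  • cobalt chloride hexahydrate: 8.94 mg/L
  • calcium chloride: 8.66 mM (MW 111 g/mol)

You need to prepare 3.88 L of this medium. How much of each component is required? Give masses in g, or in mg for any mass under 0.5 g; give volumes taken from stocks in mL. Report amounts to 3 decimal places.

Working volume: 3.88 L.
glycerol: 39.9 g/L × 3.88 L = 154.812 g
ammonium chloride: C1V1 = C2V2 → 44.7 mM × 3880 mL ÷ 2000 mM = 86.718 mL
cobalt chloride hexahydrate: 8.94 mg/L × 3.88 L = 34.687 mg
calcium chloride: 8.66 mmol/L × 111 g/mol × 3.88 L ÷ 1000 = 3.730 g

glycerol 154.812 g; ammonium chloride 86.718 mL; cobalt chloride hexahydrate 34.687 mg; calcium chloride 3.730 g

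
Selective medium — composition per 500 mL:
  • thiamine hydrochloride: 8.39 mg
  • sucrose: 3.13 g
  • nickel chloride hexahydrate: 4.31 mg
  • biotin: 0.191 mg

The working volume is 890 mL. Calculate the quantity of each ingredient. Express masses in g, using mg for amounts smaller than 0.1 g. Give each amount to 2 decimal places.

Scale factor = 890 mL / 500 mL = 1.78.
thiamine hydrochloride: 8.39 mg × (890 mL / 500 mL) = 14.93 mg
sucrose: 3.13 g × (890 mL / 500 mL) = 5.57 g
nickel chloride hexahydrate: 4.31 mg × (890 mL / 500 mL) = 7.67 mg
biotin: 0.191 mg × (890 mL / 500 mL) = 0.34 mg

thiamine hydrochloride 14.93 mg; sucrose 5.57 g; nickel chloride hexahydrate 7.67 mg; biotin 0.34 mg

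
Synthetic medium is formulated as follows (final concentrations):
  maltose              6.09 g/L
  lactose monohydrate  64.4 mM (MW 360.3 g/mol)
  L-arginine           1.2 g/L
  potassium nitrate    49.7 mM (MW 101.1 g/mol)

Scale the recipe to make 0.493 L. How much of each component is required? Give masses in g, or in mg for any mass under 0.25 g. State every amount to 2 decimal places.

Working volume: 0.493 L.
maltose: 6.09 g/L × 0.493 L = 3.00 g
lactose monohydrate: 64.4 mmol/L × 360.3 g/mol × 0.493 L ÷ 1000 = 11.44 g
L-arginine: 1.2 g/L × 0.493 L = 0.59 g
potassium nitrate: 49.7 mmol/L × 101.1 g/mol × 0.493 L ÷ 1000 = 2.48 g

maltose 3.00 g; lactose monohydrate 11.44 g; L-arginine 0.59 g; potassium nitrate 2.48 g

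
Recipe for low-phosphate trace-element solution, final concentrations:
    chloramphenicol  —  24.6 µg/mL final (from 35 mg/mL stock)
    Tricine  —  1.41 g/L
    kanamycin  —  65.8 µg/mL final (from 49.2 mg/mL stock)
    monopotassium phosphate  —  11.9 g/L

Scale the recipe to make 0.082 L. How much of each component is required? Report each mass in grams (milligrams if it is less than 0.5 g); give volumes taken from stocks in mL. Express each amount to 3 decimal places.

Scale factor relative to 1 L: 0.082.
chloramphenicol: V = C2·V2/C1 = 24.6 µg/mL × 82 mL ÷ 35000 µg/mL = 0.058 mL
Tricine: 1.41 g/L × 0.082 L = 0.11562 g = 115.620 mg
kanamycin: V = C2·V2/C1 = 65.8 µg/mL × 82 mL ÷ 49200 µg/mL = 0.110 mL
monopotassium phosphate: 11.9 g/L × 0.082 L = 0.976 g

chloramphenicol 0.058 mL; Tricine 115.620 mg; kanamycin 0.110 mL; monopotassium phosphate 0.976 g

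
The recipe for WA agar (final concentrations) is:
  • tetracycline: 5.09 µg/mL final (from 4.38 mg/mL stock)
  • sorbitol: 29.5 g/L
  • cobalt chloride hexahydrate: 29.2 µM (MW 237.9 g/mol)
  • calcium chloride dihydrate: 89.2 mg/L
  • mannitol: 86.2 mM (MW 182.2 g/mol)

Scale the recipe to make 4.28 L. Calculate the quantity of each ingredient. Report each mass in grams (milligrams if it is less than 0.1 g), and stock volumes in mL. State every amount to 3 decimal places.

Working volume: 4.28 L.
tetracycline: C1V1 = C2V2 → 5.09 µg/mL × 4280 mL ÷ 4380 µg/mL = 4.974 mL
sorbitol: 29.5 g/L × 4.28 L = 126.260 g
cobalt chloride hexahydrate: 29.2 µmol/L × 237.9 g/mol × 4.28 L ÷ 1000 = 29.732 mg
calcium chloride dihydrate: 89.2 mg/L × 4.28 L = 381.776 mg = 0.382 g
mannitol: 86.2 mmol/L × 182.2 g/mol × 4.28 L ÷ 1000 = 67.220 g

tetracycline 4.974 mL; sorbitol 126.260 g; cobalt chloride hexahydrate 29.732 mg; calcium chloride dihydrate 0.382 g; mannitol 67.220 g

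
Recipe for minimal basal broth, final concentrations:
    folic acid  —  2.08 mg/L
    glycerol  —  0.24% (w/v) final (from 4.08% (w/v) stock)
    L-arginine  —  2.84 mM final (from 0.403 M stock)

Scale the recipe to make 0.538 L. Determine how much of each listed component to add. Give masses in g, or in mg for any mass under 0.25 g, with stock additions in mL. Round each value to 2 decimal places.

folic acid 1.12 mg; glycerol 31.65 mL; L-arginine 3.79 mL

Scale factor relative to 1 L: 0.538.
folic acid: 2.08 mg/L × 0.538 L = 1.12 mg
glycerol: dilute stock: 0.24% ÷ 4.08% × 538 mL = 31.65 mL
L-arginine: C1V1 = C2V2 → 2.84 mM × 538 mL ÷ 403 mM = 3.79 mL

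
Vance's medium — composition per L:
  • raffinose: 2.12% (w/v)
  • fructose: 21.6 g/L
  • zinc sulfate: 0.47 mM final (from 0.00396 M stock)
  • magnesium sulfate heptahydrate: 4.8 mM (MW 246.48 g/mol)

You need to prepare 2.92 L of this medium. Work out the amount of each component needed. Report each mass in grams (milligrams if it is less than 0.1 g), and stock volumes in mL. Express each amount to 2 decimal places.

raffinose 61.90 g; fructose 63.07 g; zinc sulfate 346.57 mL; magnesium sulfate heptahydrate 3.45 g

Working volume: 2.92 L.
raffinose: 2.12 g per 100 mL × 2920 mL ÷ 100 = 61.90 g
fructose: 21.6 g/L × 2.92 L = 63.07 g
zinc sulfate: V = C2·V2/C1 = 0.47 mM × 2920 mL ÷ 3.96 mM = 346.57 mL
magnesium sulfate heptahydrate: 4.8 mmol/L × 246.48 g/mol × 2.92 L ÷ 1000 = 3.45 g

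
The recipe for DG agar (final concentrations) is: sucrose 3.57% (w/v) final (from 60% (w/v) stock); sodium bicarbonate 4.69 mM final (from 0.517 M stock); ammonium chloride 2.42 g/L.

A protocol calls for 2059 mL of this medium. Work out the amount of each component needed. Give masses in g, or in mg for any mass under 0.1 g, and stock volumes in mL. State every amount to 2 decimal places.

Working volume: 2059 mL = 2.059 L.
sucrose: dilute stock: 3.57% ÷ 60% × 2059 mL = 122.51 mL
sodium bicarbonate: C1V1 = C2V2 → 4.69 mM × 2059 mL ÷ 517 mM = 18.68 mL
ammonium chloride: 2.42 g/L × 2.059 L = 4.98 g

sucrose 122.51 mL; sodium bicarbonate 18.68 mL; ammonium chloride 4.98 g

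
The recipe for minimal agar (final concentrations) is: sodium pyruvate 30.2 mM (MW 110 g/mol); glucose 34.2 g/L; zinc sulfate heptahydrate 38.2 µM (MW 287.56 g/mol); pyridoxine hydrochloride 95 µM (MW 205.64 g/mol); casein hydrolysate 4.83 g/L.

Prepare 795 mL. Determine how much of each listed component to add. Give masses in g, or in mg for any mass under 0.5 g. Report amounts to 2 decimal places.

sodium pyruvate 2.64 g; glucose 27.19 g; zinc sulfate heptahydrate 8.73 mg; pyridoxine hydrochloride 15.53 mg; casein hydrolysate 3.84 g

Target volume = 795 mL = 0.795 L.
sodium pyruvate: 30.2 mmol/L × 110 g/mol × 0.795 L ÷ 1000 = 2.64 g
glucose: 34.2 g/L × 0.795 L = 27.19 g
zinc sulfate heptahydrate: 38.2 µmol/L × 287.56 g/mol × 0.795 L ÷ 1000 = 8.73 mg
pyridoxine hydrochloride: 95 µmol/L × 205.64 g/mol × 0.795 L ÷ 1000 = 15.53 mg
casein hydrolysate: 4.83 g/L × 0.795 L = 3.84 g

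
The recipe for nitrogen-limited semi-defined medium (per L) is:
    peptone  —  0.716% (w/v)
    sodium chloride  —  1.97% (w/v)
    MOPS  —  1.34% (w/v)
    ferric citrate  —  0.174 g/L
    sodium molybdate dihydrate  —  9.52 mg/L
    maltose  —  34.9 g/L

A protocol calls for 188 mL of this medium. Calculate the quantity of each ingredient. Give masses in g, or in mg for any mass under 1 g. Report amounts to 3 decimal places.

Working volume: 188 mL = 0.188 L.
peptone: 0.716% w/v = 7.16 g/L → 7.16 × 0.188 L = 1.346 g
sodium chloride: 1.97% w/v = 19.7 g/L → 19.7 × 0.188 L = 3.704 g
MOPS: 1.34% w/v = 13.4 g/L → 13.4 × 0.188 L = 2.519 g
ferric citrate: 0.174 g/L × 0.188 L = 0.032712 g = 32.712 mg
sodium molybdate dihydrate: 9.52 mg/L × 0.188 L = 1.790 mg
maltose: 34.9 g/L × 0.188 L = 6.561 g

peptone 1.346 g; sodium chloride 3.704 g; MOPS 2.519 g; ferric citrate 32.712 mg; sodium molybdate dihydrate 1.790 mg; maltose 6.561 g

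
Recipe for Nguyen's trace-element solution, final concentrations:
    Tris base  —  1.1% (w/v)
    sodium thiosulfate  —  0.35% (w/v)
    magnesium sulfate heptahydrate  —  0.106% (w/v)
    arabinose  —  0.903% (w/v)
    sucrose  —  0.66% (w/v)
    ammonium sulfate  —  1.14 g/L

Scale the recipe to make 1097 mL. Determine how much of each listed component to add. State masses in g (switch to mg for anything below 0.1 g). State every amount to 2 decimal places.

Tris base 12.07 g; sodium thiosulfate 3.84 g; magnesium sulfate heptahydrate 1.16 g; arabinose 9.91 g; sucrose 7.24 g; ammonium sulfate 1.25 g

Target volume = 1097 mL = 1.097 L.
Tris base: 1.1% w/v = 11 g/L → 11 × 1.097 L = 12.07 g
sodium thiosulfate: 0.35% w/v = 3.5 g/L → 3.5 × 1.097 L = 3.84 g
magnesium sulfate heptahydrate: 0.106% w/v = 1.06 g/L → 1.06 × 1.097 L = 1.16 g
arabinose: 0.903% w/v = 9.03 g/L → 9.03 × 1.097 L = 9.91 g
sucrose: 0.66% w/v = 6.6 g/L → 6.6 × 1.097 L = 7.24 g
ammonium sulfate: 1.14 g/L × 1.097 L = 1.25 g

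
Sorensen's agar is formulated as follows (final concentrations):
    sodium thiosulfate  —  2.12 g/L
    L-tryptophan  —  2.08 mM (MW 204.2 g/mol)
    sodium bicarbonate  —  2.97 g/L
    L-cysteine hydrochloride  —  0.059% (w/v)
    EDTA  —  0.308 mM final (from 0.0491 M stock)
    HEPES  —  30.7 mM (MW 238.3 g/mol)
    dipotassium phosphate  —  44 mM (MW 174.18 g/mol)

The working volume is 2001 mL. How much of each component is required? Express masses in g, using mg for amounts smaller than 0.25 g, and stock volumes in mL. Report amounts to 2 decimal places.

sodium thiosulfate 4.24 g; L-tryptophan 0.85 g; sodium bicarbonate 5.94 g; L-cysteine hydrochloride 1.18 g; EDTA 12.55 mL; HEPES 14.64 g; dipotassium phosphate 15.34 g

Scale factor relative to 1 L: 2.001.
sodium thiosulfate: 2.12 g/L × 2.001 L = 4.24 g
L-tryptophan: 2.08 mmol/L × 204.2 g/mol × 2.001 L ÷ 1000 = 0.85 g
sodium bicarbonate: 2.97 g/L × 2.001 L = 5.94 g
L-cysteine hydrochloride: 0.059% w/v = 0.59 g/L → 0.59 × 2.001 L = 1.18 g
EDTA: dilute stock: 0.308 mM × 2001 mL ÷ 49.1 mM = 12.55 mL
HEPES: 30.7 mmol/L × 238.3 g/mol × 2.001 L ÷ 1000 = 14.64 g
dipotassium phosphate: 44 mmol/L × 174.18 g/mol × 2.001 L ÷ 1000 = 15.34 g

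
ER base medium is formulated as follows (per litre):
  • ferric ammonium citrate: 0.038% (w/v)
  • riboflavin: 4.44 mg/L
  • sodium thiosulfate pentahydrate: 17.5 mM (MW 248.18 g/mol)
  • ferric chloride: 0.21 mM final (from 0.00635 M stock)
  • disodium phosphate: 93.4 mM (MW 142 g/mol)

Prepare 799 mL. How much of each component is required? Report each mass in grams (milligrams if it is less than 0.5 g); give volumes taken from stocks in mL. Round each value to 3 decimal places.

Scale factor relative to 1 L: 0.799.
ferric ammonium citrate: 0.038% w/v = 0.38 g/L → 0.38 × 0.799 L = 0.30362 g = 303.620 mg
riboflavin: 4.44 mg/L × 0.799 L = 3.548 mg
sodium thiosulfate pentahydrate: 17.5 mmol/L × 248.18 g/mol × 0.799 L ÷ 1000 = 3.470 g
ferric chloride: V = C2·V2/C1 = 0.21 mM × 799 mL ÷ 6.35 mM = 26.424 mL
disodium phosphate: 93.4 mmol/L × 142 g/mol × 0.799 L ÷ 1000 = 10.597 g

ferric ammonium citrate 303.620 mg; riboflavin 3.548 mg; sodium thiosulfate pentahydrate 3.470 g; ferric chloride 26.424 mL; disodium phosphate 10.597 g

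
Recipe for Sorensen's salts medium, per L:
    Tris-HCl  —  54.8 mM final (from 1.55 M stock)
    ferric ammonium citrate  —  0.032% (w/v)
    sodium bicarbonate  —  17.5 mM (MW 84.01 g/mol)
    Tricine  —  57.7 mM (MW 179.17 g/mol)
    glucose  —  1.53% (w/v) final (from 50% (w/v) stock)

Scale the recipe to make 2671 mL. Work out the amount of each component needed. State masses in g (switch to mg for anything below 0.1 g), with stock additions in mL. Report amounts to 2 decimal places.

Tris-HCl 94.43 mL; ferric ammonium citrate 0.85 g; sodium bicarbonate 3.93 g; Tricine 27.61 g; glucose 81.73 mL

Working volume: 2671 mL = 2.671 L.
Tris-HCl: C1V1 = C2V2 → 54.8 mM × 2671 mL ÷ 1550 mM = 94.43 mL
ferric ammonium citrate: 0.032 g per 100 mL × 2671 mL ÷ 100 = 0.85 g
sodium bicarbonate: 17.5 mmol/L × 84.01 g/mol × 2.671 L ÷ 1000 = 3.93 g
Tricine: 57.7 mmol/L × 179.17 g/mol × 2.671 L ÷ 1000 = 27.61 g
glucose: C1V1 = C2V2 → 1.53% ÷ 50% × 2671 mL = 81.73 mL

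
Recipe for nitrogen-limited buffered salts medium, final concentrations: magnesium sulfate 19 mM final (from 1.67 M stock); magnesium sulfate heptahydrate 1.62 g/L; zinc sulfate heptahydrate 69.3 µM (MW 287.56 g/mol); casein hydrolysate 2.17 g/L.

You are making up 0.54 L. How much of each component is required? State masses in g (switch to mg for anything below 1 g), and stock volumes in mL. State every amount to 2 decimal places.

magnesium sulfate 6.14 mL; magnesium sulfate heptahydrate 874.80 mg; zinc sulfate heptahydrate 10.76 mg; casein hydrolysate 1.17 g

Scale factor relative to 1 L: 0.54.
magnesium sulfate: V = C2·V2/C1 = 19 mM × 540 mL ÷ 1670 mM = 6.14 mL
magnesium sulfate heptahydrate: 1.62 g/L × 0.54 L = 0.8748 g = 874.80 mg
zinc sulfate heptahydrate: 69.3 µmol/L × 287.56 g/mol × 0.54 L ÷ 1000 = 10.76 mg
casein hydrolysate: 2.17 g/L × 0.54 L = 1.17 g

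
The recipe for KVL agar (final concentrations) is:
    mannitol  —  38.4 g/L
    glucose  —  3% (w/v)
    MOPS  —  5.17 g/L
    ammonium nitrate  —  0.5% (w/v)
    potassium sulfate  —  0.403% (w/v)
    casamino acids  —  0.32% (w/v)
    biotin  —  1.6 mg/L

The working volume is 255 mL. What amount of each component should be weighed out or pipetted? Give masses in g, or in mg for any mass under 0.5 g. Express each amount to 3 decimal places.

mannitol 9.792 g; glucose 7.650 g; MOPS 1.318 g; ammonium nitrate 1.275 g; potassium sulfate 1.028 g; casamino acids 0.816 g; biotin 0.408 mg

Working volume: 255 mL = 0.255 L.
mannitol: 38.4 g/L × 0.255 L = 9.792 g
glucose: 3 g per 100 mL × 255 mL ÷ 100 = 7.650 g
MOPS: 5.17 g/L × 0.255 L = 1.318 g
ammonium nitrate: 0.5 g per 100 mL × 255 mL ÷ 100 = 1.275 g
potassium sulfate: 0.403 g per 100 mL × 255 mL ÷ 100 = 1.028 g
casamino acids: 0.32% w/v = 3.2 g/L → 3.2 × 0.255 L = 0.816 g
biotin: 1.6 mg/L × 0.255 L = 0.408 mg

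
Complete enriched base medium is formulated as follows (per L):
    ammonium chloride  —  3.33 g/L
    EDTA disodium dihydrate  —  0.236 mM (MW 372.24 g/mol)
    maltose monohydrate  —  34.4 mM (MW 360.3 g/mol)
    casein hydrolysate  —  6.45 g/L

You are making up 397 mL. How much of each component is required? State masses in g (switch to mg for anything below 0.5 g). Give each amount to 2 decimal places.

ammonium chloride 1.32 g; EDTA disodium dihydrate 34.88 mg; maltose monohydrate 4.92 g; casein hydrolysate 2.56 g

Scale factor relative to 1 L: 0.397.
ammonium chloride: 3.33 g/L × 0.397 L = 1.32 g
EDTA disodium dihydrate: 0.236 mmol/L × 372.24 mg/mmol × 0.397 L = 34.88 mg
maltose monohydrate: 34.4 mmol/L × 360.3 g/mol × 0.397 L ÷ 1000 = 4.92 g
casein hydrolysate: 6.45 g/L × 0.397 L = 2.56 g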